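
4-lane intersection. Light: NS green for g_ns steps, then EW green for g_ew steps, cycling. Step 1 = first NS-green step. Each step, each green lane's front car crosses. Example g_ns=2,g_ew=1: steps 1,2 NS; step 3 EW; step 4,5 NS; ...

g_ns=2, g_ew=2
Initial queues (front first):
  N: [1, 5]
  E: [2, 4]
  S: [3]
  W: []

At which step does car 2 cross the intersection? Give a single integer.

Step 1 [NS]: N:car1-GO,E:wait,S:car3-GO,W:wait | queues: N=1 E=2 S=0 W=0
Step 2 [NS]: N:car5-GO,E:wait,S:empty,W:wait | queues: N=0 E=2 S=0 W=0
Step 3 [EW]: N:wait,E:car2-GO,S:wait,W:empty | queues: N=0 E=1 S=0 W=0
Step 4 [EW]: N:wait,E:car4-GO,S:wait,W:empty | queues: N=0 E=0 S=0 W=0
Car 2 crosses at step 3

3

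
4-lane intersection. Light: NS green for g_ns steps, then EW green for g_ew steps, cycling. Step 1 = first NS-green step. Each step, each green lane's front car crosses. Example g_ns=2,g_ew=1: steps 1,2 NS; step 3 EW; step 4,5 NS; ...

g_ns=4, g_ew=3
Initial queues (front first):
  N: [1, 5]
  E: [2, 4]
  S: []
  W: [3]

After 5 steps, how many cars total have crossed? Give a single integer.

Answer: 4

Derivation:
Step 1 [NS]: N:car1-GO,E:wait,S:empty,W:wait | queues: N=1 E=2 S=0 W=1
Step 2 [NS]: N:car5-GO,E:wait,S:empty,W:wait | queues: N=0 E=2 S=0 W=1
Step 3 [NS]: N:empty,E:wait,S:empty,W:wait | queues: N=0 E=2 S=0 W=1
Step 4 [NS]: N:empty,E:wait,S:empty,W:wait | queues: N=0 E=2 S=0 W=1
Step 5 [EW]: N:wait,E:car2-GO,S:wait,W:car3-GO | queues: N=0 E=1 S=0 W=0
Cars crossed by step 5: 4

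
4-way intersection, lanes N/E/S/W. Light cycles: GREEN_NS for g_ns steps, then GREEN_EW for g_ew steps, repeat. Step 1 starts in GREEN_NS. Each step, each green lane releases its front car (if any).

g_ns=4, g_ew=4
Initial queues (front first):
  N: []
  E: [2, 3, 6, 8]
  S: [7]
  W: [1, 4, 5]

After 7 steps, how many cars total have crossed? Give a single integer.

Answer: 7

Derivation:
Step 1 [NS]: N:empty,E:wait,S:car7-GO,W:wait | queues: N=0 E=4 S=0 W=3
Step 2 [NS]: N:empty,E:wait,S:empty,W:wait | queues: N=0 E=4 S=0 W=3
Step 3 [NS]: N:empty,E:wait,S:empty,W:wait | queues: N=0 E=4 S=0 W=3
Step 4 [NS]: N:empty,E:wait,S:empty,W:wait | queues: N=0 E=4 S=0 W=3
Step 5 [EW]: N:wait,E:car2-GO,S:wait,W:car1-GO | queues: N=0 E=3 S=0 W=2
Step 6 [EW]: N:wait,E:car3-GO,S:wait,W:car4-GO | queues: N=0 E=2 S=0 W=1
Step 7 [EW]: N:wait,E:car6-GO,S:wait,W:car5-GO | queues: N=0 E=1 S=0 W=0
Cars crossed by step 7: 7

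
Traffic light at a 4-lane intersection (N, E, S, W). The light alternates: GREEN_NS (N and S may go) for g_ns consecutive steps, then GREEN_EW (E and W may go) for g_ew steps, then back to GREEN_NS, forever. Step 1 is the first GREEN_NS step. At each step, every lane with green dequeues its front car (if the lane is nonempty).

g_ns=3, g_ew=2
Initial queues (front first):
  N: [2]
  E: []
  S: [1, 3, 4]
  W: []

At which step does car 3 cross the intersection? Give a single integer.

Step 1 [NS]: N:car2-GO,E:wait,S:car1-GO,W:wait | queues: N=0 E=0 S=2 W=0
Step 2 [NS]: N:empty,E:wait,S:car3-GO,W:wait | queues: N=0 E=0 S=1 W=0
Step 3 [NS]: N:empty,E:wait,S:car4-GO,W:wait | queues: N=0 E=0 S=0 W=0
Car 3 crosses at step 2

2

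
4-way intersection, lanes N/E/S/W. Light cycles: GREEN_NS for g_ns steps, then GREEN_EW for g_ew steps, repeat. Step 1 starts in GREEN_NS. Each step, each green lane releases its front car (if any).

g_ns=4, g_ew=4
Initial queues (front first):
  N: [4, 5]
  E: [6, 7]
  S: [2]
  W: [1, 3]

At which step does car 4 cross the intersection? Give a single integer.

Step 1 [NS]: N:car4-GO,E:wait,S:car2-GO,W:wait | queues: N=1 E=2 S=0 W=2
Step 2 [NS]: N:car5-GO,E:wait,S:empty,W:wait | queues: N=0 E=2 S=0 W=2
Step 3 [NS]: N:empty,E:wait,S:empty,W:wait | queues: N=0 E=2 S=0 W=2
Step 4 [NS]: N:empty,E:wait,S:empty,W:wait | queues: N=0 E=2 S=0 W=2
Step 5 [EW]: N:wait,E:car6-GO,S:wait,W:car1-GO | queues: N=0 E=1 S=0 W=1
Step 6 [EW]: N:wait,E:car7-GO,S:wait,W:car3-GO | queues: N=0 E=0 S=0 W=0
Car 4 crosses at step 1

1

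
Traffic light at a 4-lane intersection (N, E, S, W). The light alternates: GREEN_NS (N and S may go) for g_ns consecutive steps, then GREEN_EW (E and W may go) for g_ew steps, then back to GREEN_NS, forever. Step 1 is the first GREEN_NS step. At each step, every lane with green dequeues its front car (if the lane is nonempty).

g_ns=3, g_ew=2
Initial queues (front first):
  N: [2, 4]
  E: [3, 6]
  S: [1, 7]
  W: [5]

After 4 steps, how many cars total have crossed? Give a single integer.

Answer: 6

Derivation:
Step 1 [NS]: N:car2-GO,E:wait,S:car1-GO,W:wait | queues: N=1 E=2 S=1 W=1
Step 2 [NS]: N:car4-GO,E:wait,S:car7-GO,W:wait | queues: N=0 E=2 S=0 W=1
Step 3 [NS]: N:empty,E:wait,S:empty,W:wait | queues: N=0 E=2 S=0 W=1
Step 4 [EW]: N:wait,E:car3-GO,S:wait,W:car5-GO | queues: N=0 E=1 S=0 W=0
Cars crossed by step 4: 6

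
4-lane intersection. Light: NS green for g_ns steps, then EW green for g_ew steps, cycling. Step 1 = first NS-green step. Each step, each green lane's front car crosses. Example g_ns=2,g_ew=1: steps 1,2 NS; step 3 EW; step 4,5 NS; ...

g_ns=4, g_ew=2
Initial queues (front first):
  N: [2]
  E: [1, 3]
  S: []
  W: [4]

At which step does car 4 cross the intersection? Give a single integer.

Step 1 [NS]: N:car2-GO,E:wait,S:empty,W:wait | queues: N=0 E=2 S=0 W=1
Step 2 [NS]: N:empty,E:wait,S:empty,W:wait | queues: N=0 E=2 S=0 W=1
Step 3 [NS]: N:empty,E:wait,S:empty,W:wait | queues: N=0 E=2 S=0 W=1
Step 4 [NS]: N:empty,E:wait,S:empty,W:wait | queues: N=0 E=2 S=0 W=1
Step 5 [EW]: N:wait,E:car1-GO,S:wait,W:car4-GO | queues: N=0 E=1 S=0 W=0
Step 6 [EW]: N:wait,E:car3-GO,S:wait,W:empty | queues: N=0 E=0 S=0 W=0
Car 4 crosses at step 5

5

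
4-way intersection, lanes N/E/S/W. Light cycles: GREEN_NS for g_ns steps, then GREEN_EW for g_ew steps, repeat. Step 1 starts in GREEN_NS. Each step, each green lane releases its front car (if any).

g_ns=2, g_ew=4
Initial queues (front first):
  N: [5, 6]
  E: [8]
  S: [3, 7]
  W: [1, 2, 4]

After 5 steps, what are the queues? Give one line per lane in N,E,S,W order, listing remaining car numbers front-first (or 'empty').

Step 1 [NS]: N:car5-GO,E:wait,S:car3-GO,W:wait | queues: N=1 E=1 S=1 W=3
Step 2 [NS]: N:car6-GO,E:wait,S:car7-GO,W:wait | queues: N=0 E=1 S=0 W=3
Step 3 [EW]: N:wait,E:car8-GO,S:wait,W:car1-GO | queues: N=0 E=0 S=0 W=2
Step 4 [EW]: N:wait,E:empty,S:wait,W:car2-GO | queues: N=0 E=0 S=0 W=1
Step 5 [EW]: N:wait,E:empty,S:wait,W:car4-GO | queues: N=0 E=0 S=0 W=0

N: empty
E: empty
S: empty
W: empty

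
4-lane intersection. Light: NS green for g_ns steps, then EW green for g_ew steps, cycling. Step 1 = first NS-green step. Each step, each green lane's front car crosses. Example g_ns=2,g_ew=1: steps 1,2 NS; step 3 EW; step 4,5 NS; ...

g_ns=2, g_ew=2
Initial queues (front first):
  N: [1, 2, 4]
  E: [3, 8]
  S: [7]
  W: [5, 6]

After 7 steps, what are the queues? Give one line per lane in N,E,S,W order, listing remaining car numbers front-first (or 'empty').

Step 1 [NS]: N:car1-GO,E:wait,S:car7-GO,W:wait | queues: N=2 E=2 S=0 W=2
Step 2 [NS]: N:car2-GO,E:wait,S:empty,W:wait | queues: N=1 E=2 S=0 W=2
Step 3 [EW]: N:wait,E:car3-GO,S:wait,W:car5-GO | queues: N=1 E=1 S=0 W=1
Step 4 [EW]: N:wait,E:car8-GO,S:wait,W:car6-GO | queues: N=1 E=0 S=0 W=0
Step 5 [NS]: N:car4-GO,E:wait,S:empty,W:wait | queues: N=0 E=0 S=0 W=0

N: empty
E: empty
S: empty
W: empty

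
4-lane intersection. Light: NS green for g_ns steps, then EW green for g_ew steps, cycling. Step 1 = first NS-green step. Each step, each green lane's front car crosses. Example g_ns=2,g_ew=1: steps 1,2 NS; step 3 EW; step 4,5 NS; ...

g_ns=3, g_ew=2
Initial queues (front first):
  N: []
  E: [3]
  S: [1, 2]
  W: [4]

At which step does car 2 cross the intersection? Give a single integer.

Step 1 [NS]: N:empty,E:wait,S:car1-GO,W:wait | queues: N=0 E=1 S=1 W=1
Step 2 [NS]: N:empty,E:wait,S:car2-GO,W:wait | queues: N=0 E=1 S=0 W=1
Step 3 [NS]: N:empty,E:wait,S:empty,W:wait | queues: N=0 E=1 S=0 W=1
Step 4 [EW]: N:wait,E:car3-GO,S:wait,W:car4-GO | queues: N=0 E=0 S=0 W=0
Car 2 crosses at step 2

2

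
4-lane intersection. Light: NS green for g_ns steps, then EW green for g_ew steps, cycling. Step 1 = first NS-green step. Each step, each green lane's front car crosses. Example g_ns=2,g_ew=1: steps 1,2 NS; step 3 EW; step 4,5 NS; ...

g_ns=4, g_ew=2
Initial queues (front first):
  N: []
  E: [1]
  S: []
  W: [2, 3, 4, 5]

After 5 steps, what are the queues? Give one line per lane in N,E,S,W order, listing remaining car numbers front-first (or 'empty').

Step 1 [NS]: N:empty,E:wait,S:empty,W:wait | queues: N=0 E=1 S=0 W=4
Step 2 [NS]: N:empty,E:wait,S:empty,W:wait | queues: N=0 E=1 S=0 W=4
Step 3 [NS]: N:empty,E:wait,S:empty,W:wait | queues: N=0 E=1 S=0 W=4
Step 4 [NS]: N:empty,E:wait,S:empty,W:wait | queues: N=0 E=1 S=0 W=4
Step 5 [EW]: N:wait,E:car1-GO,S:wait,W:car2-GO | queues: N=0 E=0 S=0 W=3

N: empty
E: empty
S: empty
W: 3 4 5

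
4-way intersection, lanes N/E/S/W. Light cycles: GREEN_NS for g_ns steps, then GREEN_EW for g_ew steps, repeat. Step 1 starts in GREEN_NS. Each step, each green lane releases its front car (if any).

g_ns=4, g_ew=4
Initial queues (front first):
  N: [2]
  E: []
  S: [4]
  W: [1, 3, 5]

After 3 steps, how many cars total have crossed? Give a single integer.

Answer: 2

Derivation:
Step 1 [NS]: N:car2-GO,E:wait,S:car4-GO,W:wait | queues: N=0 E=0 S=0 W=3
Step 2 [NS]: N:empty,E:wait,S:empty,W:wait | queues: N=0 E=0 S=0 W=3
Step 3 [NS]: N:empty,E:wait,S:empty,W:wait | queues: N=0 E=0 S=0 W=3
Cars crossed by step 3: 2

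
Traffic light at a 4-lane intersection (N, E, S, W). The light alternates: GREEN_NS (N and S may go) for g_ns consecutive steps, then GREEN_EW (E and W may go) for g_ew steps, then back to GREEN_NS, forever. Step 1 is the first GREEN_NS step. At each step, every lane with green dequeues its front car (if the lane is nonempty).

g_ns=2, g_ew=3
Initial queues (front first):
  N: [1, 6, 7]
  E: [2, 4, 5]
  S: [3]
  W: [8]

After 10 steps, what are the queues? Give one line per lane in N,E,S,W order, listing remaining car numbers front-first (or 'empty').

Step 1 [NS]: N:car1-GO,E:wait,S:car3-GO,W:wait | queues: N=2 E=3 S=0 W=1
Step 2 [NS]: N:car6-GO,E:wait,S:empty,W:wait | queues: N=1 E=3 S=0 W=1
Step 3 [EW]: N:wait,E:car2-GO,S:wait,W:car8-GO | queues: N=1 E=2 S=0 W=0
Step 4 [EW]: N:wait,E:car4-GO,S:wait,W:empty | queues: N=1 E=1 S=0 W=0
Step 5 [EW]: N:wait,E:car5-GO,S:wait,W:empty | queues: N=1 E=0 S=0 W=0
Step 6 [NS]: N:car7-GO,E:wait,S:empty,W:wait | queues: N=0 E=0 S=0 W=0

N: empty
E: empty
S: empty
W: empty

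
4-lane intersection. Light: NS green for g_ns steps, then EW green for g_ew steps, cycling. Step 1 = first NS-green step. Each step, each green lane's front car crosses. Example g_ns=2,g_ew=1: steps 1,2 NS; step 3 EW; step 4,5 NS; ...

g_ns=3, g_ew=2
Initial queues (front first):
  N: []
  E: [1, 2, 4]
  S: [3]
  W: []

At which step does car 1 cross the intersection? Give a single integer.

Step 1 [NS]: N:empty,E:wait,S:car3-GO,W:wait | queues: N=0 E=3 S=0 W=0
Step 2 [NS]: N:empty,E:wait,S:empty,W:wait | queues: N=0 E=3 S=0 W=0
Step 3 [NS]: N:empty,E:wait,S:empty,W:wait | queues: N=0 E=3 S=0 W=0
Step 4 [EW]: N:wait,E:car1-GO,S:wait,W:empty | queues: N=0 E=2 S=0 W=0
Step 5 [EW]: N:wait,E:car2-GO,S:wait,W:empty | queues: N=0 E=1 S=0 W=0
Step 6 [NS]: N:empty,E:wait,S:empty,W:wait | queues: N=0 E=1 S=0 W=0
Step 7 [NS]: N:empty,E:wait,S:empty,W:wait | queues: N=0 E=1 S=0 W=0
Step 8 [NS]: N:empty,E:wait,S:empty,W:wait | queues: N=0 E=1 S=0 W=0
Step 9 [EW]: N:wait,E:car4-GO,S:wait,W:empty | queues: N=0 E=0 S=0 W=0
Car 1 crosses at step 4

4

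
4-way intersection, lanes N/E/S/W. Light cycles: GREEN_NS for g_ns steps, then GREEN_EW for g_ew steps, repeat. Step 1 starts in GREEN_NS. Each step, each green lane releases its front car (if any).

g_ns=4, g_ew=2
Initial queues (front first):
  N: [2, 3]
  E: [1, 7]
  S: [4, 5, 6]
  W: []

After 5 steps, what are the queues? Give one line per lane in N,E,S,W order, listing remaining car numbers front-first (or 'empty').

Step 1 [NS]: N:car2-GO,E:wait,S:car4-GO,W:wait | queues: N=1 E=2 S=2 W=0
Step 2 [NS]: N:car3-GO,E:wait,S:car5-GO,W:wait | queues: N=0 E=2 S=1 W=0
Step 3 [NS]: N:empty,E:wait,S:car6-GO,W:wait | queues: N=0 E=2 S=0 W=0
Step 4 [NS]: N:empty,E:wait,S:empty,W:wait | queues: N=0 E=2 S=0 W=0
Step 5 [EW]: N:wait,E:car1-GO,S:wait,W:empty | queues: N=0 E=1 S=0 W=0

N: empty
E: 7
S: empty
W: empty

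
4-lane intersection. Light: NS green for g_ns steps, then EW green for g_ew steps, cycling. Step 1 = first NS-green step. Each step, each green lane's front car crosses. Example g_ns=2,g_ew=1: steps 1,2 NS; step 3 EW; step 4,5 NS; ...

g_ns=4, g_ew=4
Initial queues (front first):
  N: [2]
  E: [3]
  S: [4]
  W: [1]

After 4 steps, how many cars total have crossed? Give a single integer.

Answer: 2

Derivation:
Step 1 [NS]: N:car2-GO,E:wait,S:car4-GO,W:wait | queues: N=0 E=1 S=0 W=1
Step 2 [NS]: N:empty,E:wait,S:empty,W:wait | queues: N=0 E=1 S=0 W=1
Step 3 [NS]: N:empty,E:wait,S:empty,W:wait | queues: N=0 E=1 S=0 W=1
Step 4 [NS]: N:empty,E:wait,S:empty,W:wait | queues: N=0 E=1 S=0 W=1
Cars crossed by step 4: 2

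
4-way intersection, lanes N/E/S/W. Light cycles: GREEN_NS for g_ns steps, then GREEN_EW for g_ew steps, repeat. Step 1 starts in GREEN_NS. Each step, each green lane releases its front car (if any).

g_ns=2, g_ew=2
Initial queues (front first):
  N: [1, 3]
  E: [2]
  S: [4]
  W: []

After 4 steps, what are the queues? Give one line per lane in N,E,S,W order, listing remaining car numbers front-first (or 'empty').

Step 1 [NS]: N:car1-GO,E:wait,S:car4-GO,W:wait | queues: N=1 E=1 S=0 W=0
Step 2 [NS]: N:car3-GO,E:wait,S:empty,W:wait | queues: N=0 E=1 S=0 W=0
Step 3 [EW]: N:wait,E:car2-GO,S:wait,W:empty | queues: N=0 E=0 S=0 W=0

N: empty
E: empty
S: empty
W: empty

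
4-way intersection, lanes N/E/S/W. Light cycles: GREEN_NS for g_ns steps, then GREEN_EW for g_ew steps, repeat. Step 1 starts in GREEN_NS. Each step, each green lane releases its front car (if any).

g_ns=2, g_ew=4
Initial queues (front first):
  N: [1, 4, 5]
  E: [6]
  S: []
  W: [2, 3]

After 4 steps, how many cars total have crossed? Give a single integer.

Step 1 [NS]: N:car1-GO,E:wait,S:empty,W:wait | queues: N=2 E=1 S=0 W=2
Step 2 [NS]: N:car4-GO,E:wait,S:empty,W:wait | queues: N=1 E=1 S=0 W=2
Step 3 [EW]: N:wait,E:car6-GO,S:wait,W:car2-GO | queues: N=1 E=0 S=0 W=1
Step 4 [EW]: N:wait,E:empty,S:wait,W:car3-GO | queues: N=1 E=0 S=0 W=0
Cars crossed by step 4: 5

Answer: 5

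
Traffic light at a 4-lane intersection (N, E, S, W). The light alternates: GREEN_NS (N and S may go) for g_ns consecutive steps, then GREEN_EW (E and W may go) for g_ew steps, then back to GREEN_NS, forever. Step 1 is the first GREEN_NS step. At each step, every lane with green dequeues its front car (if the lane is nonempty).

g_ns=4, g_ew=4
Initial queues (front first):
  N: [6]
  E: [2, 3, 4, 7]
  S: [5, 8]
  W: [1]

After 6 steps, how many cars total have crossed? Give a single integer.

Answer: 6

Derivation:
Step 1 [NS]: N:car6-GO,E:wait,S:car5-GO,W:wait | queues: N=0 E=4 S=1 W=1
Step 2 [NS]: N:empty,E:wait,S:car8-GO,W:wait | queues: N=0 E=4 S=0 W=1
Step 3 [NS]: N:empty,E:wait,S:empty,W:wait | queues: N=0 E=4 S=0 W=1
Step 4 [NS]: N:empty,E:wait,S:empty,W:wait | queues: N=0 E=4 S=0 W=1
Step 5 [EW]: N:wait,E:car2-GO,S:wait,W:car1-GO | queues: N=0 E=3 S=0 W=0
Step 6 [EW]: N:wait,E:car3-GO,S:wait,W:empty | queues: N=0 E=2 S=0 W=0
Cars crossed by step 6: 6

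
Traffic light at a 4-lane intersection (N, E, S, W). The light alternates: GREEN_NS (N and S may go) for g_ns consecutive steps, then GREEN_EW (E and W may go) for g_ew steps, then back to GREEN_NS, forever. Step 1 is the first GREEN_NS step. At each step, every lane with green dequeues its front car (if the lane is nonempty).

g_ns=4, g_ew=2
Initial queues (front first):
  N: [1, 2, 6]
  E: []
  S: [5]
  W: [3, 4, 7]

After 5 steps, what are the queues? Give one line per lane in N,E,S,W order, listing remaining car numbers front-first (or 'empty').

Step 1 [NS]: N:car1-GO,E:wait,S:car5-GO,W:wait | queues: N=2 E=0 S=0 W=3
Step 2 [NS]: N:car2-GO,E:wait,S:empty,W:wait | queues: N=1 E=0 S=0 W=3
Step 3 [NS]: N:car6-GO,E:wait,S:empty,W:wait | queues: N=0 E=0 S=0 W=3
Step 4 [NS]: N:empty,E:wait,S:empty,W:wait | queues: N=0 E=0 S=0 W=3
Step 5 [EW]: N:wait,E:empty,S:wait,W:car3-GO | queues: N=0 E=0 S=0 W=2

N: empty
E: empty
S: empty
W: 4 7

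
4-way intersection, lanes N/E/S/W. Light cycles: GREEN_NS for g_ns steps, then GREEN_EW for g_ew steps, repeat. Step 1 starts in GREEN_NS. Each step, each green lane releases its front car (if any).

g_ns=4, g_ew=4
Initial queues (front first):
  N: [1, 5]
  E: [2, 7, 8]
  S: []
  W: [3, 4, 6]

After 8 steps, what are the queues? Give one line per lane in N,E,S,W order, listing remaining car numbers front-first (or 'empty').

Step 1 [NS]: N:car1-GO,E:wait,S:empty,W:wait | queues: N=1 E=3 S=0 W=3
Step 2 [NS]: N:car5-GO,E:wait,S:empty,W:wait | queues: N=0 E=3 S=0 W=3
Step 3 [NS]: N:empty,E:wait,S:empty,W:wait | queues: N=0 E=3 S=0 W=3
Step 4 [NS]: N:empty,E:wait,S:empty,W:wait | queues: N=0 E=3 S=0 W=3
Step 5 [EW]: N:wait,E:car2-GO,S:wait,W:car3-GO | queues: N=0 E=2 S=0 W=2
Step 6 [EW]: N:wait,E:car7-GO,S:wait,W:car4-GO | queues: N=0 E=1 S=0 W=1
Step 7 [EW]: N:wait,E:car8-GO,S:wait,W:car6-GO | queues: N=0 E=0 S=0 W=0

N: empty
E: empty
S: empty
W: empty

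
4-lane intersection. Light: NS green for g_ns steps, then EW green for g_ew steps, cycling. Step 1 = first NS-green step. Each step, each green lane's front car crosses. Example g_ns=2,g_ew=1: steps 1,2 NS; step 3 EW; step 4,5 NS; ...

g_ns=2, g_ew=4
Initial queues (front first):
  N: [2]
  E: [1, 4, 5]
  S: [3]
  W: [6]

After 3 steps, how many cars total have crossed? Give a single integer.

Answer: 4

Derivation:
Step 1 [NS]: N:car2-GO,E:wait,S:car3-GO,W:wait | queues: N=0 E=3 S=0 W=1
Step 2 [NS]: N:empty,E:wait,S:empty,W:wait | queues: N=0 E=3 S=0 W=1
Step 3 [EW]: N:wait,E:car1-GO,S:wait,W:car6-GO | queues: N=0 E=2 S=0 W=0
Cars crossed by step 3: 4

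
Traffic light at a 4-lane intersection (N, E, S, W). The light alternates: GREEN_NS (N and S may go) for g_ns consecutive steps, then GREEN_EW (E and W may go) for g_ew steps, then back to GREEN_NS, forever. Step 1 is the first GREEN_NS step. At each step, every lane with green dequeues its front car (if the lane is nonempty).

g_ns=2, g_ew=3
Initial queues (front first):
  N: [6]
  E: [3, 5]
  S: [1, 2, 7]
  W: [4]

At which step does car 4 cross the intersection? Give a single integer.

Step 1 [NS]: N:car6-GO,E:wait,S:car1-GO,W:wait | queues: N=0 E=2 S=2 W=1
Step 2 [NS]: N:empty,E:wait,S:car2-GO,W:wait | queues: N=0 E=2 S=1 W=1
Step 3 [EW]: N:wait,E:car3-GO,S:wait,W:car4-GO | queues: N=0 E=1 S=1 W=0
Step 4 [EW]: N:wait,E:car5-GO,S:wait,W:empty | queues: N=0 E=0 S=1 W=0
Step 5 [EW]: N:wait,E:empty,S:wait,W:empty | queues: N=0 E=0 S=1 W=0
Step 6 [NS]: N:empty,E:wait,S:car7-GO,W:wait | queues: N=0 E=0 S=0 W=0
Car 4 crosses at step 3

3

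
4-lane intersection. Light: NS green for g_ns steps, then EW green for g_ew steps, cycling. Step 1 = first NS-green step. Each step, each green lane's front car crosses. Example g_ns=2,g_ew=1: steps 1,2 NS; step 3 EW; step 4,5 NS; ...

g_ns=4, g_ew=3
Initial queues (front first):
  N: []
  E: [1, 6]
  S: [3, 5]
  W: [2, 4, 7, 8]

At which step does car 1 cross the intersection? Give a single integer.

Step 1 [NS]: N:empty,E:wait,S:car3-GO,W:wait | queues: N=0 E=2 S=1 W=4
Step 2 [NS]: N:empty,E:wait,S:car5-GO,W:wait | queues: N=0 E=2 S=0 W=4
Step 3 [NS]: N:empty,E:wait,S:empty,W:wait | queues: N=0 E=2 S=0 W=4
Step 4 [NS]: N:empty,E:wait,S:empty,W:wait | queues: N=0 E=2 S=0 W=4
Step 5 [EW]: N:wait,E:car1-GO,S:wait,W:car2-GO | queues: N=0 E=1 S=0 W=3
Step 6 [EW]: N:wait,E:car6-GO,S:wait,W:car4-GO | queues: N=0 E=0 S=0 W=2
Step 7 [EW]: N:wait,E:empty,S:wait,W:car7-GO | queues: N=0 E=0 S=0 W=1
Step 8 [NS]: N:empty,E:wait,S:empty,W:wait | queues: N=0 E=0 S=0 W=1
Step 9 [NS]: N:empty,E:wait,S:empty,W:wait | queues: N=0 E=0 S=0 W=1
Step 10 [NS]: N:empty,E:wait,S:empty,W:wait | queues: N=0 E=0 S=0 W=1
Step 11 [NS]: N:empty,E:wait,S:empty,W:wait | queues: N=0 E=0 S=0 W=1
Step 12 [EW]: N:wait,E:empty,S:wait,W:car8-GO | queues: N=0 E=0 S=0 W=0
Car 1 crosses at step 5

5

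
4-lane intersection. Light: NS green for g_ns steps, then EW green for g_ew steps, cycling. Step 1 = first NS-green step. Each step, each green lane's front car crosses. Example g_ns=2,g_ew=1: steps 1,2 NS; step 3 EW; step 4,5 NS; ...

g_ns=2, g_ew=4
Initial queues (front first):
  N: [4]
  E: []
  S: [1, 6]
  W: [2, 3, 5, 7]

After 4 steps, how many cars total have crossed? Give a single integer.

Step 1 [NS]: N:car4-GO,E:wait,S:car1-GO,W:wait | queues: N=0 E=0 S=1 W=4
Step 2 [NS]: N:empty,E:wait,S:car6-GO,W:wait | queues: N=0 E=0 S=0 W=4
Step 3 [EW]: N:wait,E:empty,S:wait,W:car2-GO | queues: N=0 E=0 S=0 W=3
Step 4 [EW]: N:wait,E:empty,S:wait,W:car3-GO | queues: N=0 E=0 S=0 W=2
Cars crossed by step 4: 5

Answer: 5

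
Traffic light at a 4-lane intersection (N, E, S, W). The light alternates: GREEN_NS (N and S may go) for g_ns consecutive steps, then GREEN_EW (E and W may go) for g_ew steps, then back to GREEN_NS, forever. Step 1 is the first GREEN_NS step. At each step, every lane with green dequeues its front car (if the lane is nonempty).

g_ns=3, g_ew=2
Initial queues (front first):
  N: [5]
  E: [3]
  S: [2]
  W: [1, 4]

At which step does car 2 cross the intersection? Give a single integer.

Step 1 [NS]: N:car5-GO,E:wait,S:car2-GO,W:wait | queues: N=0 E=1 S=0 W=2
Step 2 [NS]: N:empty,E:wait,S:empty,W:wait | queues: N=0 E=1 S=0 W=2
Step 3 [NS]: N:empty,E:wait,S:empty,W:wait | queues: N=0 E=1 S=0 W=2
Step 4 [EW]: N:wait,E:car3-GO,S:wait,W:car1-GO | queues: N=0 E=0 S=0 W=1
Step 5 [EW]: N:wait,E:empty,S:wait,W:car4-GO | queues: N=0 E=0 S=0 W=0
Car 2 crosses at step 1

1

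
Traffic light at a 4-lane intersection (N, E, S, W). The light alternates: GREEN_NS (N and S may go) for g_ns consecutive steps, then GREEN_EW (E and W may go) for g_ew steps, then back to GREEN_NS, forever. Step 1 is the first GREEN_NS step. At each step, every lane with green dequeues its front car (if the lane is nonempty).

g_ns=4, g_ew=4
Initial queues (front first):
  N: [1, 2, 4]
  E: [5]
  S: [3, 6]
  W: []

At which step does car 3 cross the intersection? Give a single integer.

Step 1 [NS]: N:car1-GO,E:wait,S:car3-GO,W:wait | queues: N=2 E=1 S=1 W=0
Step 2 [NS]: N:car2-GO,E:wait,S:car6-GO,W:wait | queues: N=1 E=1 S=0 W=0
Step 3 [NS]: N:car4-GO,E:wait,S:empty,W:wait | queues: N=0 E=1 S=0 W=0
Step 4 [NS]: N:empty,E:wait,S:empty,W:wait | queues: N=0 E=1 S=0 W=0
Step 5 [EW]: N:wait,E:car5-GO,S:wait,W:empty | queues: N=0 E=0 S=0 W=0
Car 3 crosses at step 1

1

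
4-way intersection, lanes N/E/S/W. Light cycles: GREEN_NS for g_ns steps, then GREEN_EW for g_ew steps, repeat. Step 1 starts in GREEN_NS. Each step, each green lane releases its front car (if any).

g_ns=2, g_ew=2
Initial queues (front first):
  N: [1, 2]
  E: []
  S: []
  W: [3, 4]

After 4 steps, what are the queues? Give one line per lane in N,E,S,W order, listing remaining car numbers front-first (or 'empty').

Step 1 [NS]: N:car1-GO,E:wait,S:empty,W:wait | queues: N=1 E=0 S=0 W=2
Step 2 [NS]: N:car2-GO,E:wait,S:empty,W:wait | queues: N=0 E=0 S=0 W=2
Step 3 [EW]: N:wait,E:empty,S:wait,W:car3-GO | queues: N=0 E=0 S=0 W=1
Step 4 [EW]: N:wait,E:empty,S:wait,W:car4-GO | queues: N=0 E=0 S=0 W=0

N: empty
E: empty
S: empty
W: empty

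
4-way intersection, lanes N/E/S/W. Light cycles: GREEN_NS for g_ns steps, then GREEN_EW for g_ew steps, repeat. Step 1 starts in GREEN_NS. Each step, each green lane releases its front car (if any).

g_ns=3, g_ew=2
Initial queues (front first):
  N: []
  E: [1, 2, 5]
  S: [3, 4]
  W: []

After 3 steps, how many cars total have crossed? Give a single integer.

Step 1 [NS]: N:empty,E:wait,S:car3-GO,W:wait | queues: N=0 E=3 S=1 W=0
Step 2 [NS]: N:empty,E:wait,S:car4-GO,W:wait | queues: N=0 E=3 S=0 W=0
Step 3 [NS]: N:empty,E:wait,S:empty,W:wait | queues: N=0 E=3 S=0 W=0
Cars crossed by step 3: 2

Answer: 2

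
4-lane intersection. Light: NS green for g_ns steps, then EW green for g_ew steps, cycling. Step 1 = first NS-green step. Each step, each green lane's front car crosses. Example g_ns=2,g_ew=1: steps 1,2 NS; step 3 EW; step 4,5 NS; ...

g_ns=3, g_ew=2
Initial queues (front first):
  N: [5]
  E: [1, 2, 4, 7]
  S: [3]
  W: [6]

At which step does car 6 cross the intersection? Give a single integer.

Step 1 [NS]: N:car5-GO,E:wait,S:car3-GO,W:wait | queues: N=0 E=4 S=0 W=1
Step 2 [NS]: N:empty,E:wait,S:empty,W:wait | queues: N=0 E=4 S=0 W=1
Step 3 [NS]: N:empty,E:wait,S:empty,W:wait | queues: N=0 E=4 S=0 W=1
Step 4 [EW]: N:wait,E:car1-GO,S:wait,W:car6-GO | queues: N=0 E=3 S=0 W=0
Step 5 [EW]: N:wait,E:car2-GO,S:wait,W:empty | queues: N=0 E=2 S=0 W=0
Step 6 [NS]: N:empty,E:wait,S:empty,W:wait | queues: N=0 E=2 S=0 W=0
Step 7 [NS]: N:empty,E:wait,S:empty,W:wait | queues: N=0 E=2 S=0 W=0
Step 8 [NS]: N:empty,E:wait,S:empty,W:wait | queues: N=0 E=2 S=0 W=0
Step 9 [EW]: N:wait,E:car4-GO,S:wait,W:empty | queues: N=0 E=1 S=0 W=0
Step 10 [EW]: N:wait,E:car7-GO,S:wait,W:empty | queues: N=0 E=0 S=0 W=0
Car 6 crosses at step 4

4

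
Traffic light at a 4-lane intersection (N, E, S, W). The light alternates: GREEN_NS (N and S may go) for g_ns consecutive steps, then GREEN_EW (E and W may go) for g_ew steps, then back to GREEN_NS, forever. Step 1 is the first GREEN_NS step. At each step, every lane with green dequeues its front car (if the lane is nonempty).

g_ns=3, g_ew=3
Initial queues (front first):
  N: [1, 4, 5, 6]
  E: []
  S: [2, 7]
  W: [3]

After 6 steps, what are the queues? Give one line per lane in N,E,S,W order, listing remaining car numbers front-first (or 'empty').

Step 1 [NS]: N:car1-GO,E:wait,S:car2-GO,W:wait | queues: N=3 E=0 S=1 W=1
Step 2 [NS]: N:car4-GO,E:wait,S:car7-GO,W:wait | queues: N=2 E=0 S=0 W=1
Step 3 [NS]: N:car5-GO,E:wait,S:empty,W:wait | queues: N=1 E=0 S=0 W=1
Step 4 [EW]: N:wait,E:empty,S:wait,W:car3-GO | queues: N=1 E=0 S=0 W=0
Step 5 [EW]: N:wait,E:empty,S:wait,W:empty | queues: N=1 E=0 S=0 W=0
Step 6 [EW]: N:wait,E:empty,S:wait,W:empty | queues: N=1 E=0 S=0 W=0

N: 6
E: empty
S: empty
W: empty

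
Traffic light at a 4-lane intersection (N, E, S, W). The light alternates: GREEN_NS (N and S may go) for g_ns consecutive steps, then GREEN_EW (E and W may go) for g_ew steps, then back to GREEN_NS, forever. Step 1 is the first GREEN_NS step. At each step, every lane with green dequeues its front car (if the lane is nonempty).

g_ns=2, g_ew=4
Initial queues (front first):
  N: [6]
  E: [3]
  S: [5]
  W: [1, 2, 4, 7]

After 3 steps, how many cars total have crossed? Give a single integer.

Step 1 [NS]: N:car6-GO,E:wait,S:car5-GO,W:wait | queues: N=0 E=1 S=0 W=4
Step 2 [NS]: N:empty,E:wait,S:empty,W:wait | queues: N=0 E=1 S=0 W=4
Step 3 [EW]: N:wait,E:car3-GO,S:wait,W:car1-GO | queues: N=0 E=0 S=0 W=3
Cars crossed by step 3: 4

Answer: 4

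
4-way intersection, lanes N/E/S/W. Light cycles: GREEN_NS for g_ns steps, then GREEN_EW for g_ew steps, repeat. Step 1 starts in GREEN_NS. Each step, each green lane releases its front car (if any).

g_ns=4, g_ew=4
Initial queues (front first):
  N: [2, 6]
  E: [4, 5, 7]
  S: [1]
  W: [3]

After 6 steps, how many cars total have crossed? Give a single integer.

Answer: 6

Derivation:
Step 1 [NS]: N:car2-GO,E:wait,S:car1-GO,W:wait | queues: N=1 E=3 S=0 W=1
Step 2 [NS]: N:car6-GO,E:wait,S:empty,W:wait | queues: N=0 E=3 S=0 W=1
Step 3 [NS]: N:empty,E:wait,S:empty,W:wait | queues: N=0 E=3 S=0 W=1
Step 4 [NS]: N:empty,E:wait,S:empty,W:wait | queues: N=0 E=3 S=0 W=1
Step 5 [EW]: N:wait,E:car4-GO,S:wait,W:car3-GO | queues: N=0 E=2 S=0 W=0
Step 6 [EW]: N:wait,E:car5-GO,S:wait,W:empty | queues: N=0 E=1 S=0 W=0
Cars crossed by step 6: 6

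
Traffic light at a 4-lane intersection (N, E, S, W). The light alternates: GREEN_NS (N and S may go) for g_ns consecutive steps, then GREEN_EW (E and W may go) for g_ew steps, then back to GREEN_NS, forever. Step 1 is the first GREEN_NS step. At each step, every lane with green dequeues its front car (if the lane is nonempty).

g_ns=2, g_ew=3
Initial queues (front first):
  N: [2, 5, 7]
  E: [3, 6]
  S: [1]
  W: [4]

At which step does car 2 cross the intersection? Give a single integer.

Step 1 [NS]: N:car2-GO,E:wait,S:car1-GO,W:wait | queues: N=2 E=2 S=0 W=1
Step 2 [NS]: N:car5-GO,E:wait,S:empty,W:wait | queues: N=1 E=2 S=0 W=1
Step 3 [EW]: N:wait,E:car3-GO,S:wait,W:car4-GO | queues: N=1 E=1 S=0 W=0
Step 4 [EW]: N:wait,E:car6-GO,S:wait,W:empty | queues: N=1 E=0 S=0 W=0
Step 5 [EW]: N:wait,E:empty,S:wait,W:empty | queues: N=1 E=0 S=0 W=0
Step 6 [NS]: N:car7-GO,E:wait,S:empty,W:wait | queues: N=0 E=0 S=0 W=0
Car 2 crosses at step 1

1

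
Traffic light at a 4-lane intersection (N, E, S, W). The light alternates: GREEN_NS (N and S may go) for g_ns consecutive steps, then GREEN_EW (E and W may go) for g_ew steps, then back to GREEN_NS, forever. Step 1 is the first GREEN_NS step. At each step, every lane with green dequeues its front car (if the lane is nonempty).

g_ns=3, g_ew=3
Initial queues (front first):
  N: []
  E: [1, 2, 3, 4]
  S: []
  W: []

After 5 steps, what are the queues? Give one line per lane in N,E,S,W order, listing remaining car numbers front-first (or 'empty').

Step 1 [NS]: N:empty,E:wait,S:empty,W:wait | queues: N=0 E=4 S=0 W=0
Step 2 [NS]: N:empty,E:wait,S:empty,W:wait | queues: N=0 E=4 S=0 W=0
Step 3 [NS]: N:empty,E:wait,S:empty,W:wait | queues: N=0 E=4 S=0 W=0
Step 4 [EW]: N:wait,E:car1-GO,S:wait,W:empty | queues: N=0 E=3 S=0 W=0
Step 5 [EW]: N:wait,E:car2-GO,S:wait,W:empty | queues: N=0 E=2 S=0 W=0

N: empty
E: 3 4
S: empty
W: empty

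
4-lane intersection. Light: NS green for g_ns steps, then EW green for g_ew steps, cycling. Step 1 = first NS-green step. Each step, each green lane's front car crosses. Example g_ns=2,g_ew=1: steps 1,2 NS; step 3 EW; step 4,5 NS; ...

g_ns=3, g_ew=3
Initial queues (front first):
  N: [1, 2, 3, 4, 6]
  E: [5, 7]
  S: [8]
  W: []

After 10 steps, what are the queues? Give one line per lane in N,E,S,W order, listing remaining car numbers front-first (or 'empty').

Step 1 [NS]: N:car1-GO,E:wait,S:car8-GO,W:wait | queues: N=4 E=2 S=0 W=0
Step 2 [NS]: N:car2-GO,E:wait,S:empty,W:wait | queues: N=3 E=2 S=0 W=0
Step 3 [NS]: N:car3-GO,E:wait,S:empty,W:wait | queues: N=2 E=2 S=0 W=0
Step 4 [EW]: N:wait,E:car5-GO,S:wait,W:empty | queues: N=2 E=1 S=0 W=0
Step 5 [EW]: N:wait,E:car7-GO,S:wait,W:empty | queues: N=2 E=0 S=0 W=0
Step 6 [EW]: N:wait,E:empty,S:wait,W:empty | queues: N=2 E=0 S=0 W=0
Step 7 [NS]: N:car4-GO,E:wait,S:empty,W:wait | queues: N=1 E=0 S=0 W=0
Step 8 [NS]: N:car6-GO,E:wait,S:empty,W:wait | queues: N=0 E=0 S=0 W=0

N: empty
E: empty
S: empty
W: empty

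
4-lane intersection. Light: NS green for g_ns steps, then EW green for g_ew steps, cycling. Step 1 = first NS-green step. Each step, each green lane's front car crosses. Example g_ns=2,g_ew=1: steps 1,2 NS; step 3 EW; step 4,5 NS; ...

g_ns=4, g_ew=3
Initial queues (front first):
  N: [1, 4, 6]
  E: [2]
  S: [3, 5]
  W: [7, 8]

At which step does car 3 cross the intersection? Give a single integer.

Step 1 [NS]: N:car1-GO,E:wait,S:car3-GO,W:wait | queues: N=2 E=1 S=1 W=2
Step 2 [NS]: N:car4-GO,E:wait,S:car5-GO,W:wait | queues: N=1 E=1 S=0 W=2
Step 3 [NS]: N:car6-GO,E:wait,S:empty,W:wait | queues: N=0 E=1 S=0 W=2
Step 4 [NS]: N:empty,E:wait,S:empty,W:wait | queues: N=0 E=1 S=0 W=2
Step 5 [EW]: N:wait,E:car2-GO,S:wait,W:car7-GO | queues: N=0 E=0 S=0 W=1
Step 6 [EW]: N:wait,E:empty,S:wait,W:car8-GO | queues: N=0 E=0 S=0 W=0
Car 3 crosses at step 1

1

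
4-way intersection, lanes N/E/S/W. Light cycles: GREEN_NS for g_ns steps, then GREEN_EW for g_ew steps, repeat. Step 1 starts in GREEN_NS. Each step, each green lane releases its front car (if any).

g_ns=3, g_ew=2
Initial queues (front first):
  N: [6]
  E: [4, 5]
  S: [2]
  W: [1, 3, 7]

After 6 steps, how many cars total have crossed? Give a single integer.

Answer: 6

Derivation:
Step 1 [NS]: N:car6-GO,E:wait,S:car2-GO,W:wait | queues: N=0 E=2 S=0 W=3
Step 2 [NS]: N:empty,E:wait,S:empty,W:wait | queues: N=0 E=2 S=0 W=3
Step 3 [NS]: N:empty,E:wait,S:empty,W:wait | queues: N=0 E=2 S=0 W=3
Step 4 [EW]: N:wait,E:car4-GO,S:wait,W:car1-GO | queues: N=0 E=1 S=0 W=2
Step 5 [EW]: N:wait,E:car5-GO,S:wait,W:car3-GO | queues: N=0 E=0 S=0 W=1
Step 6 [NS]: N:empty,E:wait,S:empty,W:wait | queues: N=0 E=0 S=0 W=1
Cars crossed by step 6: 6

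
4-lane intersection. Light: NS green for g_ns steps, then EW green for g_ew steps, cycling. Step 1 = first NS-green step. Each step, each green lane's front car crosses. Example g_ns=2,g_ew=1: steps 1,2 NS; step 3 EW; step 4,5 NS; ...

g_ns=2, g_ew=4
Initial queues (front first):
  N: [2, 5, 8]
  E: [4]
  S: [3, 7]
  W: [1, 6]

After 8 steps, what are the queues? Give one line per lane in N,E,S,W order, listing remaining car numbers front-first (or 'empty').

Step 1 [NS]: N:car2-GO,E:wait,S:car3-GO,W:wait | queues: N=2 E=1 S=1 W=2
Step 2 [NS]: N:car5-GO,E:wait,S:car7-GO,W:wait | queues: N=1 E=1 S=0 W=2
Step 3 [EW]: N:wait,E:car4-GO,S:wait,W:car1-GO | queues: N=1 E=0 S=0 W=1
Step 4 [EW]: N:wait,E:empty,S:wait,W:car6-GO | queues: N=1 E=0 S=0 W=0
Step 5 [EW]: N:wait,E:empty,S:wait,W:empty | queues: N=1 E=0 S=0 W=0
Step 6 [EW]: N:wait,E:empty,S:wait,W:empty | queues: N=1 E=0 S=0 W=0
Step 7 [NS]: N:car8-GO,E:wait,S:empty,W:wait | queues: N=0 E=0 S=0 W=0

N: empty
E: empty
S: empty
W: empty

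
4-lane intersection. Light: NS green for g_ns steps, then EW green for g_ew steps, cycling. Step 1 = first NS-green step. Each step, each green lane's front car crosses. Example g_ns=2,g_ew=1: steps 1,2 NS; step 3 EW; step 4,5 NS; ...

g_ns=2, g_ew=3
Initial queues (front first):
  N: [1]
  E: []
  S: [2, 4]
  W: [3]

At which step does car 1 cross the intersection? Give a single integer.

Step 1 [NS]: N:car1-GO,E:wait,S:car2-GO,W:wait | queues: N=0 E=0 S=1 W=1
Step 2 [NS]: N:empty,E:wait,S:car4-GO,W:wait | queues: N=0 E=0 S=0 W=1
Step 3 [EW]: N:wait,E:empty,S:wait,W:car3-GO | queues: N=0 E=0 S=0 W=0
Car 1 crosses at step 1

1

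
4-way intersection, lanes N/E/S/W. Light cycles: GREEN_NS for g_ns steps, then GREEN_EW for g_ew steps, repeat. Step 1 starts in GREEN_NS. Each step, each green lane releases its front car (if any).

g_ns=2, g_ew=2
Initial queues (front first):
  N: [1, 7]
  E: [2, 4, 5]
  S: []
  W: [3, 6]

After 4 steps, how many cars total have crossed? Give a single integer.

Answer: 6

Derivation:
Step 1 [NS]: N:car1-GO,E:wait,S:empty,W:wait | queues: N=1 E=3 S=0 W=2
Step 2 [NS]: N:car7-GO,E:wait,S:empty,W:wait | queues: N=0 E=3 S=0 W=2
Step 3 [EW]: N:wait,E:car2-GO,S:wait,W:car3-GO | queues: N=0 E=2 S=0 W=1
Step 4 [EW]: N:wait,E:car4-GO,S:wait,W:car6-GO | queues: N=0 E=1 S=0 W=0
Cars crossed by step 4: 6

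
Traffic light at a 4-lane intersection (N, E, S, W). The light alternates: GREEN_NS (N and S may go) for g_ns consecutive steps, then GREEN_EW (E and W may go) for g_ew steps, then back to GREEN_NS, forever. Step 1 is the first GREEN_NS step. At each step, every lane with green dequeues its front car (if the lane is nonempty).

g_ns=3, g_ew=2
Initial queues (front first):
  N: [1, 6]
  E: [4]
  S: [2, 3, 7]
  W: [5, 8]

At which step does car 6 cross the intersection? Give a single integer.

Step 1 [NS]: N:car1-GO,E:wait,S:car2-GO,W:wait | queues: N=1 E=1 S=2 W=2
Step 2 [NS]: N:car6-GO,E:wait,S:car3-GO,W:wait | queues: N=0 E=1 S=1 W=2
Step 3 [NS]: N:empty,E:wait,S:car7-GO,W:wait | queues: N=0 E=1 S=0 W=2
Step 4 [EW]: N:wait,E:car4-GO,S:wait,W:car5-GO | queues: N=0 E=0 S=0 W=1
Step 5 [EW]: N:wait,E:empty,S:wait,W:car8-GO | queues: N=0 E=0 S=0 W=0
Car 6 crosses at step 2

2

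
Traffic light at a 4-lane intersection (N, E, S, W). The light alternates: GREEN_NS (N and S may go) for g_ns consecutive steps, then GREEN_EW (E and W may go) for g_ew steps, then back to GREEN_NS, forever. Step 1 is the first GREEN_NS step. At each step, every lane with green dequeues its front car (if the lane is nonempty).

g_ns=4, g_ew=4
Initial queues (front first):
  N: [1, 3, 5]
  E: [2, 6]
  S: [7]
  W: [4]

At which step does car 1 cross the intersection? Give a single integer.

Step 1 [NS]: N:car1-GO,E:wait,S:car7-GO,W:wait | queues: N=2 E=2 S=0 W=1
Step 2 [NS]: N:car3-GO,E:wait,S:empty,W:wait | queues: N=1 E=2 S=0 W=1
Step 3 [NS]: N:car5-GO,E:wait,S:empty,W:wait | queues: N=0 E=2 S=0 W=1
Step 4 [NS]: N:empty,E:wait,S:empty,W:wait | queues: N=0 E=2 S=0 W=1
Step 5 [EW]: N:wait,E:car2-GO,S:wait,W:car4-GO | queues: N=0 E=1 S=0 W=0
Step 6 [EW]: N:wait,E:car6-GO,S:wait,W:empty | queues: N=0 E=0 S=0 W=0
Car 1 crosses at step 1

1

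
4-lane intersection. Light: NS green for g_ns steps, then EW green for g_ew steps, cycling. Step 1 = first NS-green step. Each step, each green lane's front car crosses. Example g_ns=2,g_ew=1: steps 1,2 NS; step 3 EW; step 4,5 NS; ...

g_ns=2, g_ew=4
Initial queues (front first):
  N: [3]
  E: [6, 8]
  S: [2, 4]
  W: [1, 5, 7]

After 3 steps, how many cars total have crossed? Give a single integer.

Answer: 5

Derivation:
Step 1 [NS]: N:car3-GO,E:wait,S:car2-GO,W:wait | queues: N=0 E=2 S=1 W=3
Step 2 [NS]: N:empty,E:wait,S:car4-GO,W:wait | queues: N=0 E=2 S=0 W=3
Step 3 [EW]: N:wait,E:car6-GO,S:wait,W:car1-GO | queues: N=0 E=1 S=0 W=2
Cars crossed by step 3: 5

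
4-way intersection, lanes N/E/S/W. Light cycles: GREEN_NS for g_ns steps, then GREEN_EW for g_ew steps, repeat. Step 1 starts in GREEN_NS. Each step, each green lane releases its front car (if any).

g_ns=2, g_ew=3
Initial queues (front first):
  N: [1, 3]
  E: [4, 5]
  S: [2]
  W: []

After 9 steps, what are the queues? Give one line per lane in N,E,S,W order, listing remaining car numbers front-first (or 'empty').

Step 1 [NS]: N:car1-GO,E:wait,S:car2-GO,W:wait | queues: N=1 E=2 S=0 W=0
Step 2 [NS]: N:car3-GO,E:wait,S:empty,W:wait | queues: N=0 E=2 S=0 W=0
Step 3 [EW]: N:wait,E:car4-GO,S:wait,W:empty | queues: N=0 E=1 S=0 W=0
Step 4 [EW]: N:wait,E:car5-GO,S:wait,W:empty | queues: N=0 E=0 S=0 W=0

N: empty
E: empty
S: empty
W: empty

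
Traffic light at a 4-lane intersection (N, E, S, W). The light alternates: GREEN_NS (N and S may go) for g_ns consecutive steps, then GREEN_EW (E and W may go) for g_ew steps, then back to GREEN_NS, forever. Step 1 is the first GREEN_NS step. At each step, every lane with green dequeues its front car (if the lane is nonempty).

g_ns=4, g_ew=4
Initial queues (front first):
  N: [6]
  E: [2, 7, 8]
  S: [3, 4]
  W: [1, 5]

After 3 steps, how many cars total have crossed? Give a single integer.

Answer: 3

Derivation:
Step 1 [NS]: N:car6-GO,E:wait,S:car3-GO,W:wait | queues: N=0 E=3 S=1 W=2
Step 2 [NS]: N:empty,E:wait,S:car4-GO,W:wait | queues: N=0 E=3 S=0 W=2
Step 3 [NS]: N:empty,E:wait,S:empty,W:wait | queues: N=0 E=3 S=0 W=2
Cars crossed by step 3: 3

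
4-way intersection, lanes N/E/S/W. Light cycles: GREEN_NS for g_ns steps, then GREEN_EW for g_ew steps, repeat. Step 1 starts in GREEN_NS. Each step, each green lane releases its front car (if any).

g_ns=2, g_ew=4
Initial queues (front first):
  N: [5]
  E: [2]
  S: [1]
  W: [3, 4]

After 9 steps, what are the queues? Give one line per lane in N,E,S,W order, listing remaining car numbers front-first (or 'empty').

Step 1 [NS]: N:car5-GO,E:wait,S:car1-GO,W:wait | queues: N=0 E=1 S=0 W=2
Step 2 [NS]: N:empty,E:wait,S:empty,W:wait | queues: N=0 E=1 S=0 W=2
Step 3 [EW]: N:wait,E:car2-GO,S:wait,W:car3-GO | queues: N=0 E=0 S=0 W=1
Step 4 [EW]: N:wait,E:empty,S:wait,W:car4-GO | queues: N=0 E=0 S=0 W=0

N: empty
E: empty
S: empty
W: empty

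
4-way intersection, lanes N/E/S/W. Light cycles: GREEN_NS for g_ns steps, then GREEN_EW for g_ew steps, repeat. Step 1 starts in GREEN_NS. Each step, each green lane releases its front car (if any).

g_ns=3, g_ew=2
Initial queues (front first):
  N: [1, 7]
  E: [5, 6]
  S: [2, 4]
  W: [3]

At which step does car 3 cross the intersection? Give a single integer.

Step 1 [NS]: N:car1-GO,E:wait,S:car2-GO,W:wait | queues: N=1 E=2 S=1 W=1
Step 2 [NS]: N:car7-GO,E:wait,S:car4-GO,W:wait | queues: N=0 E=2 S=0 W=1
Step 3 [NS]: N:empty,E:wait,S:empty,W:wait | queues: N=0 E=2 S=0 W=1
Step 4 [EW]: N:wait,E:car5-GO,S:wait,W:car3-GO | queues: N=0 E=1 S=0 W=0
Step 5 [EW]: N:wait,E:car6-GO,S:wait,W:empty | queues: N=0 E=0 S=0 W=0
Car 3 crosses at step 4

4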